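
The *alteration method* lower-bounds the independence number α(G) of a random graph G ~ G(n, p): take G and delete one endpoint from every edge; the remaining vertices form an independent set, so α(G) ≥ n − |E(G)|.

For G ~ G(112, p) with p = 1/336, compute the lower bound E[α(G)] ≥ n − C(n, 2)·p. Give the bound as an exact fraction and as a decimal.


E[|E(G)|] = C(112, 2)·p = 6216 · (1/336) = 37/2.
E[α(G)] ≥ n − E[|E(G)|] = 112 − 37/2 = 187/2.
Numerically: ≈ 93.50000.
(This is only a lower bound; the true E[α(G)] may be larger.)

E[α(G)] ≥ 187/2 ≈ 93.50000.


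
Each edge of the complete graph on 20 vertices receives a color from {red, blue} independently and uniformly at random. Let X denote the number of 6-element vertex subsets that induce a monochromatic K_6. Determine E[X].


Let X = Σ_S X_S over the C(20, 6) = 38760 subsets S of size 6, where X_S = 1 if the K_6 on S is monochromatic.
For a fixed S, the K_6 on S has C(6, 2) = 15 edges. P[all 15 edges red] = (1/2)^15, and likewise for blue, so P[monochromatic] = 2·(1/2)^15 = 2^{1 − 15} = 1/16384.
Summing: E[X] = C(20, 6) · 2^{1 − 15} = 38760 · 1/16384 = 4845/2048.
Numerically: E[X] ≈ 2.365723.

E[X] = C(20,6)·2^(1−C(6,2)) = 4845/2048 ≈ 2.365723.


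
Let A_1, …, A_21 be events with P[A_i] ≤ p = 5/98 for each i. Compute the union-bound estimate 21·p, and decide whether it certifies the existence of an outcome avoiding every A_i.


Union bound: P[∪_{i=1}^{21} A_i] ≤ Σ_i P[A_i] ≤ 21·p = 21·(5/98) = 15/14.
Numerically: 15/14 ≈ 1.071429.
Is 15/14 < 1? NO.
Since the bound 15/14 is ≥ 1, the union bound is uninformative here; it does NOT by itself certify existence.

21·p = 15/14 ≈ 1.071429; existence NOT certified by the union bound.


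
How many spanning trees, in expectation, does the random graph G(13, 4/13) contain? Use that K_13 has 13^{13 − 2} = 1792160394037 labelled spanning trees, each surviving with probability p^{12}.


K_13 has 13^{13 − 2} = 1792160394037 labelled spanning trees.
For each such spanning tree H, let X_H = 1 if all 12 edges of H are present in G. Then P[X_H = 1] = p^{12} = (4/13)^{12} = 16777216/23298085122481.
Summing the indicators: E[X] = Σ_H E[X_H] = 1792160394037 · p^{12} = 1792160394037 · 16777216/23298085122481 = 16777216/13.
Numerically: E[X] ≈ 1.291e+06.

E[X] = 1792160394037 · (4/13)^{12} = 16777216/13 ≈ 1.291e+06.


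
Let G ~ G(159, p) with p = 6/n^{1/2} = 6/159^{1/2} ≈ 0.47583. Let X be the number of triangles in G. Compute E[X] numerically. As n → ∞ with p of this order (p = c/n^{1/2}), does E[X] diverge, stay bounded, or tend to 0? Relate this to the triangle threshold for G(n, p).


Number of potential triangles: C(159, 3) = 657359.
Each occurs with probability p³ ≈ (0.47583)³ ≈ 1.0773531e-01.
By linearity: E[X] = C(159, 3)·p³ ≈ 657359 · 1.0773531e-01 ≈ 70820.77549.
Since α = 1/2 < 1, p = c/n^{1/2} ≫ 1/n is above the triangle threshold p ~ 1/n. Asymptotically E[X] ~ (c³/6)·n^{3(1−α)} = (6³/6)·n^{1.5} → ∞; triangles are abundant w.h.p.

E[X] ≈ 70820.77549; in regime p = Θ(1/n^{1/2}) E[X] diverges (above the triangle threshold p ~ 1/n).


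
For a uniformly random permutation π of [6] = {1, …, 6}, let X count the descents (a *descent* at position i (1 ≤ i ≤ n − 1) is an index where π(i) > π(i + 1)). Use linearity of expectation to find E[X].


Write X = Σ X_I over i = 1, …, 5, with X_I the indicator of one descent.
There are 5 indicators.
For each fixed i, the pair (π(i), π(i+1)) is a uniformly random ordered pair of distinct values from {1, …, 6}; by symmetry P[π(i) > π(i+1)] = 1/2.
By linearity: E[X] = 5 · (1/2) = (6 − 1) · (1/2) = 5/2 ≈ 2.5000.

E[X] = 5/2 = 2.5000.


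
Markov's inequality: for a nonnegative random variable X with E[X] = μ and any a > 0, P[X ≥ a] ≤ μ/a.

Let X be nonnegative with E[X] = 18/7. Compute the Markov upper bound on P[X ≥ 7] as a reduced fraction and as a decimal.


μ = E[X] = 18/7, a = 7.
Markov: P[X ≥ 7] ≤ μ/a = (18/7)/7 = 18/49.
Numerically: ≈ 0.3673.
(Since a = 7 > μ = 2.5714, the bound 18/49 is < 1 and informative.)

P[X ≥ 7] ≤ 18/49 ≈ 0.3673.


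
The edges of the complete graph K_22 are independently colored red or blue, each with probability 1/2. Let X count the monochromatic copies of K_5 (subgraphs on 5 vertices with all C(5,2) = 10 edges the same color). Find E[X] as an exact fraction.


Let X = Σ_S X_S over the C(22, 5) = 26334 subsets S of size 5, where X_S = 1 if the K_5 on S is monochromatic.
For a fixed S, the K_5 on S has C(5, 2) = 10 edges. P[all 10 edges red] = (1/2)^10, and likewise for blue, so P[monochromatic] = 2·(1/2)^10 = 2^{1 − 10} = 1/512.
By linearity: E[X] = C(22, 5) · 2^{1 − 10} = 26334 · 1/512 = 13167/256.
Numerically: E[X] ≈ 51.4336.

E[X] = C(22,5)·2^(1−C(5,2)) = 13167/256 ≈ 51.4336.


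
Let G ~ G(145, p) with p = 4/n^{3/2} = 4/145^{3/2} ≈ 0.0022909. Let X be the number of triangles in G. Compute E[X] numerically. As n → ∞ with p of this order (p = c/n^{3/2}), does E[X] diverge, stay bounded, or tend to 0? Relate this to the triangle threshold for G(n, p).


Number of potential triangles: C(145, 3) = 497640.
Each occurs with probability p³ ≈ (0.0022909)³ ≈ 1.2023308e-08.
By linearity: E[X] = C(145, 3)·p³ ≈ 497640 · 1.2023308e-08 ≈ 0.00598.
Since α = 3/2 > 1, p = c/n^{3/2} = o(1/n) is below the triangle threshold p ~ 1/n. Asymptotically E[X] ~ (c³/6)·n^{3(1−α)} = (4³/6)·n^{-1.5} → 0, so by Markov's inequality G has no triangles w.h.p.

E[X] ≈ 0.00598; in regime p = Θ(1/n^{3/2}) E[X] tends to 0 (below the triangle threshold p ~ 1/n).


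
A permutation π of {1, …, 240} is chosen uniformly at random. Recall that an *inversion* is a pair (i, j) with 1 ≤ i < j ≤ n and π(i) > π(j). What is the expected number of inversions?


Write X = Σ X_I over the C(240, 2) = 28680 pairs i < j, with X_I the indicator of one inversion.
There are 28680 indicators.
For each fixed pair i < j, the values π(i) and π(j) are two distinct elements of {1, …, 240} in uniformly random order; by symmetry P[π(i) > π(j)] = 1/2.
By linearity: E[X] = 28680 · (1/2) = C(240, 2) · (1/2) = 28680/2 = 14340 ≈ 14340.0000.

E[X] = 14340 = 14340.0000.


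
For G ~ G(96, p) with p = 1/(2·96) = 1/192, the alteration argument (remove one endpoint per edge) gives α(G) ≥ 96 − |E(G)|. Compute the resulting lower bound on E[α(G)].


E[|E(G)|] = C(96, 2)·p = 4560 · (1/192) = 95/4.
E[α(G)] ≥ n − E[|E(G)|] = 96 − 95/4 = 289/4.
Numerically: ≈ 72.2500.
(This is only a lower bound; the true E[α(G)] may be larger.)

E[α(G)] ≥ 289/4 ≈ 72.2500.


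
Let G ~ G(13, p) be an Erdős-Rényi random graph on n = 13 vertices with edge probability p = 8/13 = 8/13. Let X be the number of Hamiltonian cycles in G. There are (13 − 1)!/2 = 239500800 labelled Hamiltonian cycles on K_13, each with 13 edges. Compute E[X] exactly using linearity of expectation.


K_13 has (13 − 1)!/2 = 239500800 labelled Hamiltonian cycles.
For each such Hamiltonian cycle H, let X_H = 1 if all 13 edges of H are present in G. Then P[X_H = 1] = p^{13} = (8/13)^{13} = 549755813888/302875106592253.
By linearity of expectation: E[X] = Σ_H E[X_H] = 239500800 · p^{13} = 239500800 · 549755813888/302875106592253 = 131666957230827110400/302875106592253.
Numerically: E[X] ≈ 4.35e+05.

E[X] = 239500800 · (8/13)^{13} = 131666957230827110400/302875106592253 ≈ 4.35e+05.


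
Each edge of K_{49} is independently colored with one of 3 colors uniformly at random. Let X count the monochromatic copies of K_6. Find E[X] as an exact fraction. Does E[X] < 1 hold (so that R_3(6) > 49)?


E[X] = C(49, 6) · 3^{1 − 15} = 13983816 · 3^{−14} = 13983816/4782969.
As a reduced fraction: E[X] = 4661272/1594323 ≈ 2.9237.
Is E[X] < 1? NO.
Since E[X] ≥ 1, the first-moment bound is inconclusive at n = 49; it does NOT by itself certify R_3(6) > 49.

E[X] = 4661272/1594323 ≈ 2.9237; E[X] ≥ 1; first-moment method inconclusive here.


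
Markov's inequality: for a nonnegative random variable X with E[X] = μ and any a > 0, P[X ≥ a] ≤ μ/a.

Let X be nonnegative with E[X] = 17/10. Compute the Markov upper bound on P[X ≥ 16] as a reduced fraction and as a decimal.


μ = E[X] = 17/10, a = 16.
Markov: P[X ≥ 16] ≤ μ/a = (17/10)/16 = 17/160.
Numerically: ≈ 0.106.
(Since a = 16 > μ = 1.700, the bound 17/160 is < 1 and informative.)

P[X ≥ 16] ≤ 17/160 ≈ 0.106.


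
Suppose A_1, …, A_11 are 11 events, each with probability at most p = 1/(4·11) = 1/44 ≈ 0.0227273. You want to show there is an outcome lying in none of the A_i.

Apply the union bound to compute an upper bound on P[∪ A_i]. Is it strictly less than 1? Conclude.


Union bound: P[∪_{i=1}^{11} A_i] ≤ Σ_i P[A_i] ≤ 11·p = 11·(1/44) = 1/4.
Numerically: 1/4 ≈ 0.2500000.
Is 1/4 < 1? YES.
Since P[∪ A_i] ≤ 1/4 < 1, the complement has P[∩ A_i^c] ≥ 1 − 1/4 = 3/4 > 0, so some outcome avoids every A_i.

11·p = 1/4 ≈ 0.2500000; existence CERTIFIED by the union bound.


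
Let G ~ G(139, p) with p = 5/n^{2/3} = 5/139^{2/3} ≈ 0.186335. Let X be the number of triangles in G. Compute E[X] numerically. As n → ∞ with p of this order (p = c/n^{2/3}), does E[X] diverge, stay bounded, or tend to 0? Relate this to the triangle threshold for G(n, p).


Number of potential triangles: C(139, 3) = 437989.
Each occurs with probability p³ ≈ (0.186335)³ ≈ 6.46964443e-03.
By linearity: E[X] = C(139, 3)·p³ ≈ 437989 · 6.46964443e-03 ≈ 2833.633094.
Since α = 2/3 < 1, p = c/n^{2/3} ≫ 1/n is above the triangle threshold p ~ 1/n. Asymptotically E[X] ~ (c³/6)·n^{3(1−α)} = (5³/6)·n^{1} → ∞; triangles are abundant w.h.p.

E[X] ≈ 2833.633094; in regime p = Θ(1/n^{2/3}) E[X] diverges (above the triangle threshold p ~ 1/n).


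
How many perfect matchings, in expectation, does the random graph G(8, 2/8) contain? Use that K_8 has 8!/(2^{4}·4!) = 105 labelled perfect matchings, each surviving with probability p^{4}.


K_8 has 8!/(2^{4}·4!) = 105 labelled perfect matchings.
For each such perfect matching H, let X_H = 1 if all 4 edges of H are present in G. Then P[X_H = 1] = p^{4} = (1/4)^{4} = 1/256.
By linearity: E[X] = Σ_H E[X_H] = 105 · p^{4} = 105 · 1/256 = 105/256.
Numerically: E[X] ≈ 0.41016.

E[X] = 105 · (1/4)^{4} = 105/256 ≈ 0.41016.


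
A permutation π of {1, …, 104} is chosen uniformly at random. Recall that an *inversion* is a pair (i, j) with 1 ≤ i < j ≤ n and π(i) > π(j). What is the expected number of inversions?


Write X = Σ X_I over the C(104, 2) = 5356 pairs i < j, with X_I the indicator of one inversion.
There are 5356 indicators.
For each fixed pair i < j, the values π(i) and π(j) are two distinct elements of {1, …, 104} in uniformly random order; by symmetry P[π(i) > π(j)] = 1/2.
By linearity: E[X] = 5356 · (1/2) = C(104, 2) · (1/2) = 5356/2 = 2678 ≈ 2678.00000.

E[X] = 2678 = 2678.00000.


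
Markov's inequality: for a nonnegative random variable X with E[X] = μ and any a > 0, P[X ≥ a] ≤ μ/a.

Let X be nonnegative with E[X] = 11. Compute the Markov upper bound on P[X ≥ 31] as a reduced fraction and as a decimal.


μ = E[X] = 11, a = 31.
Markov: P[X ≥ 31] ≤ μ/a = (11)/31 = 11/31.
Numerically: ≈ 0.354839.
(Since a = 31 > μ = 11.000000, the bound 11/31 is < 1 and informative.)

P[X ≥ 31] ≤ 11/31 ≈ 0.354839.


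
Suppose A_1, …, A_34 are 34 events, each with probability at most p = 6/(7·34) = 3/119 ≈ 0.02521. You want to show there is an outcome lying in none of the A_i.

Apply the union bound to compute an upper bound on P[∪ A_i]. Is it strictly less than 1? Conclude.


Union bound: P[∪_{i=1}^{34} A_i] ≤ Σ_i P[A_i] ≤ 34·p = 34·(3/119) = 6/7.
Numerically: 6/7 ≈ 0.85714.
Is 6/7 < 1? YES.
Since P[∪ A_i] ≤ 6/7 < 1, the complement has P[∩ A_i^c] ≥ 1 − 6/7 = 1/7 > 0, so some outcome avoids every A_i.

34·p = 6/7 ≈ 0.85714; existence CERTIFIED by the union bound.


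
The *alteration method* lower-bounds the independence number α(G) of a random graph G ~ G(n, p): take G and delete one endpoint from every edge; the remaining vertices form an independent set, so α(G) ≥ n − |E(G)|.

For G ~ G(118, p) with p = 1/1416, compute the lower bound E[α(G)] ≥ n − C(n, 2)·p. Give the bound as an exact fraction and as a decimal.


E[|E(G)|] = C(118, 2)·p = 6903 · (1/1416) = 39/8.
E[α(G)] ≥ n − E[|E(G)|] = 118 − 39/8 = 905/8.
Numerically: ≈ 113.125000.
(This is only a lower bound; the true E[α(G)] may be larger.)

E[α(G)] ≥ 905/8 ≈ 113.125000.


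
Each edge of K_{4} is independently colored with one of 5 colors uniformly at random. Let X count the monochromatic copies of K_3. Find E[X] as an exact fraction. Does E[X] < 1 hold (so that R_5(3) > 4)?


E[X] = C(4, 3) · 5^{1 − 3} = 4 · 5^{−2} = 4/25.
As a reduced fraction: E[X] = 4/25 ≈ 0.1600000.
Is E[X] < 1? YES.
Since E[X] < 1, there exists a 5-coloring of K_{4} with no monochromatic K_3; hence R_5(3) > 4.

E[X] = 4/25 ≈ 0.1600000; E[X] < 1, so R_5(3) > 4.


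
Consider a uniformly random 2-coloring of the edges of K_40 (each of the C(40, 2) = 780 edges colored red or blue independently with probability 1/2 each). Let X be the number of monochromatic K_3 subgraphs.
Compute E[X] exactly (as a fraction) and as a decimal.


Let X = Σ_S X_S over the C(40, 3) = 9880 subsets S of size 3, where X_S = 1 if the K_3 on S is monochromatic.
For a fixed S, the K_3 on S has C(3, 2) = 3 edges. P[all 3 edges red] = (1/2)^3, and likewise for blue, so P[monochromatic] = 2·(1/2)^3 = 2^{1 − 3} = 1/4.
Summing: E[X] = C(40, 3) · 2^{1 − 3} = 9880 · 1/4 = 2470.
Numerically: E[X] ≈ 2470.000.

E[X] = C(40,3)·2^(1−C(3,2)) = 2470 ≈ 2470.000.


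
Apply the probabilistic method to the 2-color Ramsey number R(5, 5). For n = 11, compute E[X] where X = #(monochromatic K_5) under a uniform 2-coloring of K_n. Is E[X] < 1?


E[X] = C(11, 5) · 2^{1 − 10} = 462 · 2^{−9} = 462/512.
As a reduced fraction: E[X] = 231/256 ≈ 0.90234.
Is E[X] < 1? YES.
Since E[X] < 1, there exists a 2-coloring of K_{11} with no monochromatic K_5; hence R(5, 5) > 11.

E[X] = 231/256 ≈ 0.90234; E[X] < 1, so R(5, 5) > 11.


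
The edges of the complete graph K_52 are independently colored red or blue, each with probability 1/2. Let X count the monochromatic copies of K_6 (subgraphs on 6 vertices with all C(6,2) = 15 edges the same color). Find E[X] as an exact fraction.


Let X = Σ_S X_S over the C(52, 6) = 20358520 subsets S of size 6, where X_S = 1 if the K_6 on S is monochromatic.
For a fixed S, the K_6 on S has C(6, 2) = 15 edges. P[all 15 edges red] = (1/2)^15, and likewise for blue, so P[monochromatic] = 2·(1/2)^15 = 2^{1 − 15} = 1/16384.
Summing: E[X] = C(52, 6) · 2^{1 − 15} = 20358520 · 1/16384 = 2544815/2048.
Numerically: E[X] ≈ 1242.58545.

E[X] = C(52,6)·2^(1−C(6,2)) = 2544815/2048 ≈ 1242.58545.


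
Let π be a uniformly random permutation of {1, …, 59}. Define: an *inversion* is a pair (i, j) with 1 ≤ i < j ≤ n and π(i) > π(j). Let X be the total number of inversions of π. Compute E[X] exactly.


Write X = Σ X_I over the C(59, 2) = 1711 pairs i < j, with X_I the indicator of one inversion.
There are 1711 indicators.
For each fixed pair i < j, the values π(i) and π(j) are two distinct elements of {1, …, 59} in uniformly random order; by symmetry P[π(i) > π(j)] = 1/2.
By linearity: E[X] = 1711 · (1/2) = C(59, 2) · (1/2) = 1711/2 = 1711/2 ≈ 855.500000.

E[X] = 1711/2 = 855.500000.


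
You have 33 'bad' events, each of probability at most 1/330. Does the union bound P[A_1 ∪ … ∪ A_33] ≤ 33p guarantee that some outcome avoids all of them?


Union bound: P[∪_{i=1}^{33} A_i] ≤ Σ_i P[A_i] ≤ 33·p = 33·(1/330) = 1/10.
Numerically: 1/10 ≈ 0.100000.
Is 1/10 < 1? YES.
Since P[∪ A_i] ≤ 1/10 < 1, the complement has P[∩ A_i^c] ≥ 1 − 1/10 = 9/10 > 0, so some outcome avoids every A_i.

33·p = 1/10 ≈ 0.100000; existence CERTIFIED by the union bound.


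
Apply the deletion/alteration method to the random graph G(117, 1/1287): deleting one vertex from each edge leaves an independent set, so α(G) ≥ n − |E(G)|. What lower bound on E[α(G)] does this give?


E[|E(G)|] = C(117, 2)·p = 6786 · (1/1287) = 58/11.
E[α(G)] ≥ n − E[|E(G)|] = 117 − 58/11 = 1229/11.
Numerically: ≈ 111.727273.
(This is only a lower bound; the true E[α(G)] may be larger.)

E[α(G)] ≥ 1229/11 ≈ 111.727273.


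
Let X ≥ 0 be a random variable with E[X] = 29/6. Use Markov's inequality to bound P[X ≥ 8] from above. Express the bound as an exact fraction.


μ = E[X] = 29/6, a = 8.
Markov: P[X ≥ 8] ≤ μ/a = (29/6)/8 = 29/48.
Numerically: ≈ 0.604.
(Since a = 8 > μ = 4.833, the bound 29/48 is < 1 and informative.)

P[X ≥ 8] ≤ 29/48 ≈ 0.604.


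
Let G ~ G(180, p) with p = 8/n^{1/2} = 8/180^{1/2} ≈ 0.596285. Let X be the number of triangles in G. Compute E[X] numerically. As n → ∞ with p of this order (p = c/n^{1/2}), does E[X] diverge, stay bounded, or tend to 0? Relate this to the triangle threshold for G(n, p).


Number of potential triangles: C(180, 3) = 955860.
Each occurs with probability p³ ≈ (0.596285)³ ≈ 2.12012371e-01.
By linearity: E[X] = C(180, 3)·p³ ≈ 955860 · 2.12012371e-01 ≈ 202654.145135.
Since α = 1/2 < 1, p = c/n^{1/2} ≫ 1/n is above the triangle threshold p ~ 1/n. Asymptotically E[X] ~ (c³/6)·n^{3(1−α)} = (8³/6)·n^{1.5} → ∞; triangles are abundant w.h.p.

E[X] ≈ 202654.145135; in regime p = Θ(1/n^{1/2}) E[X] diverges (above the triangle threshold p ~ 1/n).


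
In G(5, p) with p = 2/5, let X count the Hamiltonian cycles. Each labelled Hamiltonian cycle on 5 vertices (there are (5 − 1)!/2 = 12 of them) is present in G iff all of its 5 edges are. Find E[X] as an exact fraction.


K_5 has (5 − 1)!/2 = 12 labelled Hamiltonian cycles.
For each such Hamiltonian cycle H, let X_H = 1 if all 5 edges of H are present in G. Then P[X_H = 1] = p^{5} = (2/5)^{5} = 32/3125.
By linearity: E[X] = Σ_H E[X_H] = 12 · p^{5} = 12 · 32/3125 = 384/3125.
Numerically: E[X] ≈ 0.1229.

E[X] = 12 · (2/5)^{5} = 384/3125 ≈ 0.1229.


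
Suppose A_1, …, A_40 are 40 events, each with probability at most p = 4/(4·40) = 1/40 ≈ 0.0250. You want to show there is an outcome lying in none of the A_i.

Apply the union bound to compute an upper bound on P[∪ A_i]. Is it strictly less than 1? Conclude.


Union bound: P[∪_{i=1}^{40} A_i] ≤ Σ_i P[A_i] ≤ 40·p = 40·(1/40) = 1.
Numerically: 1 ≈ 1.0000.
Is 1 < 1? NO.
Since the bound 1 is ≥ 1, the union bound is uninformative here; it does NOT by itself certify existence.

40·p = 1 ≈ 1.0000; existence NOT certified by the union bound.


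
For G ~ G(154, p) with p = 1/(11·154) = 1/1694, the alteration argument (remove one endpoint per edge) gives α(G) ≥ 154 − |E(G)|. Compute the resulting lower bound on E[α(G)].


E[|E(G)|] = C(154, 2)·p = 11781 · (1/1694) = 153/22.
E[α(G)] ≥ n − E[|E(G)|] = 154 − 153/22 = 3235/22.
Numerically: ≈ 147.045.
(This is only a lower bound; the true E[α(G)] may be larger.)

E[α(G)] ≥ 3235/22 ≈ 147.045.


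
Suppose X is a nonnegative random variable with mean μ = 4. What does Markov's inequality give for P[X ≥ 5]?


μ = E[X] = 4, a = 5.
Markov: P[X ≥ 5] ≤ μ/a = (4)/5 = 4/5.
Numerically: ≈ 0.800000.
(Since a = 5 > μ = 4.000000, the bound 4/5 is < 1 and informative.)

P[X ≥ 5] ≤ 4/5 ≈ 0.800000.


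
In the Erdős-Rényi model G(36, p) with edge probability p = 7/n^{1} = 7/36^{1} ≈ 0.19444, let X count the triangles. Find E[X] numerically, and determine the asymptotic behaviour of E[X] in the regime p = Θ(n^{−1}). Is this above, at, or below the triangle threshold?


Number of potential triangles: C(36, 3) = 7140.
Each occurs with probability p³ ≈ (0.19444)³ ≈ 7.3516804e-03.
By linearity: E[X] = C(36, 3)·p³ ≈ 7140 · 7.3516804e-03 ≈ 52.49100.
Here α = 1, so p = 7/n is exactly at the triangle threshold p ~ 1/n. Asymptotically E[X] → c³/6 = 7³/6 = 343/6 ≈ 57.16667, a bounded constant. In this regime the triangle count is asymptotically Poisson(c³/6).

E[X] ≈ 52.49100; in regime p = Θ(1/n^{1}) E[X] stays bounded (at the triangle threshold p ~ 1/n).


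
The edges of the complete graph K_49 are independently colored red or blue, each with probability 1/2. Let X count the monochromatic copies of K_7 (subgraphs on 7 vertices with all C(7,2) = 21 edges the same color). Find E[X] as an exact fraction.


Let X = Σ_S X_S over the C(49, 7) = 85900584 subsets S of size 7, where X_S = 1 if the K_7 on S is monochromatic.
For a fixed S, the K_7 on S has C(7, 2) = 21 edges. P[all 21 edges red] = (1/2)^21, and likewise for blue, so P[monochromatic] = 2·(1/2)^21 = 2^{1 − 21} = 1/1048576.
Summing: E[X] = C(49, 7) · 2^{1 − 21} = 85900584 · 1/1048576 = 10737573/131072.
Numerically: E[X] ≈ 81.921.

E[X] = C(49,7)·2^(1−C(7,2)) = 10737573/131072 ≈ 81.921.


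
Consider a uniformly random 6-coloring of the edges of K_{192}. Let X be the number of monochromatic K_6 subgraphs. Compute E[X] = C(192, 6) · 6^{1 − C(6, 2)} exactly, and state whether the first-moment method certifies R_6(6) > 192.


E[X] = C(192, 6) · 6^{1 − 15} = 64300886496 · 6^{−14} = 64300886496/78364164096.
As a reduced fraction: E[X] = 223266967/272097792 ≈ 0.821.
Is E[X] < 1? YES.
Since E[X] < 1, there exists a 6-coloring of K_{192} with no monochromatic K_6; hence R_6(6) > 192.

E[X] = 223266967/272097792 ≈ 0.821; E[X] < 1, so R_6(6) > 192.


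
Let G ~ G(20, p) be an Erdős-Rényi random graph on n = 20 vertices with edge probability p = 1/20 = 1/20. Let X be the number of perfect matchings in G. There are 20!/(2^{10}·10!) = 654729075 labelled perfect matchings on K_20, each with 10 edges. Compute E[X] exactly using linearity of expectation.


K_20 has 20!/(2^{10}·10!) = 654729075 labelled perfect matchings.
For each such perfect matching H, let X_H = 1 if all 10 edges of H are present in G. Then P[X_H = 1] = p^{10} = (1/20)^{10} = 1/10240000000000.
By linearity: E[X] = Σ_H E[X_H] = 654729075 · p^{10} = 654729075 · 1/10240000000000 = 26189163/409600000000.
Numerically: E[X] ≈ 6.39e-05.

E[X] = 654729075 · (1/20)^{10} = 26189163/409600000000 ≈ 6.39e-05.


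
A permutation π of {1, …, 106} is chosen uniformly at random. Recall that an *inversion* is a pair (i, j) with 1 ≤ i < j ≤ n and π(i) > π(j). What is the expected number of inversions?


Write X = Σ X_I over the C(106, 2) = 5565 pairs i < j, with X_I the indicator of one inversion.
There are 5565 indicators.
For each fixed pair i < j, the values π(i) and π(j) are two distinct elements of {1, …, 106} in uniformly random order; by symmetry P[π(i) > π(j)] = 1/2.
By linearity: E[X] = 5565 · (1/2) = C(106, 2) · (1/2) = 5565/2 = 5565/2 ≈ 2782.50000.

E[X] = 5565/2 = 2782.50000.


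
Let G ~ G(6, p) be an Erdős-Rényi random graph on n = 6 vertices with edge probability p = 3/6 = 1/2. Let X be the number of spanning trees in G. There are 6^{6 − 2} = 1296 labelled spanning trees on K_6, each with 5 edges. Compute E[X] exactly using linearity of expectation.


K_6 has 6^{6 − 2} = 1296 labelled spanning trees.
For each such spanning tree H, let X_H = 1 if all 5 edges of H are present in G. Then P[X_H = 1] = p^{5} = (1/2)^{5} = 1/32.
Summing the indicators: E[X] = Σ_H E[X_H] = 1296 · p^{5} = 1296 · 1/32 = 81/2.
Numerically: E[X] ≈ 40.5.

E[X] = 1296 · (1/2)^{5} = 81/2 ≈ 40.5.


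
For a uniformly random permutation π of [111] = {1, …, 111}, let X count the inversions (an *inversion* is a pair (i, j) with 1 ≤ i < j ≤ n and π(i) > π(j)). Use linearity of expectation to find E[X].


Write X = Σ X_I over the C(111, 2) = 6105 pairs i < j, with X_I the indicator of one inversion.
There are 6105 indicators.
For each fixed pair i < j, the values π(i) and π(j) are two distinct elements of {1, …, 111} in uniformly random order; by symmetry P[π(i) > π(j)] = 1/2.
By linearity: E[X] = 6105 · (1/2) = C(111, 2) · (1/2) = 6105/2 = 6105/2 ≈ 3052.50000.

E[X] = 6105/2 = 3052.50000.


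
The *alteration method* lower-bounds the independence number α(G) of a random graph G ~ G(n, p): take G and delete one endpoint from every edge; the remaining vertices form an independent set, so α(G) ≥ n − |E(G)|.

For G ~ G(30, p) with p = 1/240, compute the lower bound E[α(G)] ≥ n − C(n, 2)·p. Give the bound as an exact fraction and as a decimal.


E[|E(G)|] = C(30, 2)·p = 435 · (1/240) = 29/16.
E[α(G)] ≥ n − E[|E(G)|] = 30 − 29/16 = 451/16.
Numerically: ≈ 28.18750.
(This is only a lower bound; the true E[α(G)] may be larger.)

E[α(G)] ≥ 451/16 ≈ 28.18750.


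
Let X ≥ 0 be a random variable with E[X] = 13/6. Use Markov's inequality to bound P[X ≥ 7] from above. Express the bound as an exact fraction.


μ = E[X] = 13/6, a = 7.
Markov: P[X ≥ 7] ≤ μ/a = (13/6)/7 = 13/42.
Numerically: ≈ 0.3095.
(Since a = 7 > μ = 2.1667, the bound 13/42 is < 1 and informative.)

P[X ≥ 7] ≤ 13/42 ≈ 0.3095.


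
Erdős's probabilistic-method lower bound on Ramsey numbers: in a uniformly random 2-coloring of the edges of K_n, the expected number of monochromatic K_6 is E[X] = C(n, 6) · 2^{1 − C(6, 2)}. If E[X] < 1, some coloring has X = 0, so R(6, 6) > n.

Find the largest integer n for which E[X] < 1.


We need C(n, 6) · 2^{1 − 15} < 1, i.e. C(n, 6) < 2^{15 − 1} = 16384.
Check values of n near the boundary:
  n = 14: C(14, 6) = 3003; 3003 < 16384? YES
  n = 15: C(15, 6) = 5005; 5005 < 16384? YES
  n = 16: C(16, 6) = 8008; 8008 < 16384? YES
  n = 17: C(17, 6) = 12376; 12376 < 16384? YES
  n = 18: C(18, 6) = 18564; 18564 < 16384? NO
  n = 19: C(19, 6) = 27132; 27132 < 16384? NO
  n = 20: C(20, 6) = 38760; 38760 < 16384? NO
The largest n with C(n, 6) < 16384 is n = 17 (where E[X] = 1547/2048 ≈ 0.75537). Hence R(6, 6) > 17, i.e. R(6, 6) ≥ 18.

Largest n = 17; hence R(6, 6) > 17.


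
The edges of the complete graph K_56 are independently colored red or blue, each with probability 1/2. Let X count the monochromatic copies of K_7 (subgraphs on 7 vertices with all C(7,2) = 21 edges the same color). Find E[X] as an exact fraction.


Let X = Σ_S X_S over the C(56, 7) = 231917400 subsets S of size 7, where X_S = 1 if the K_7 on S is monochromatic.
For a fixed S, the K_7 on S has C(7, 2) = 21 edges. P[all 21 edges red] = (1/2)^21, and likewise for blue, so P[monochromatic] = 2·(1/2)^21 = 2^{1 − 21} = 1/1048576.
By linearity of expectation: E[X] = C(56, 7) · 2^{1 − 21} = 231917400 · 1/1048576 = 28989675/131072.
Numerically: E[X] ≈ 221.174.

E[X] = C(56,7)·2^(1−C(7,2)) = 28989675/131072 ≈ 221.174.


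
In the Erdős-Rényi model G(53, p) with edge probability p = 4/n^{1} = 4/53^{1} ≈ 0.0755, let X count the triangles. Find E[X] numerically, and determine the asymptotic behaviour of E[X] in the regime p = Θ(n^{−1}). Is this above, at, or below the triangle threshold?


Number of potential triangles: C(53, 3) = 23426.
Each occurs with probability p³ ≈ (0.0755)³ ≈ 4.29885e-04.
By linearity: E[X] = C(53, 3)·p³ ≈ 23426 · 4.29885e-04 ≈ 10.070.
Here α = 1, so p = 4/n is exactly at the triangle threshold p ~ 1/n. Asymptotically E[X] → c³/6 = 4³/6 = 32/3 ≈ 10.667, a bounded constant. In this regime the triangle count is asymptotically Poisson(c³/6).

E[X] ≈ 10.070; in regime p = Θ(1/n^{1}) E[X] stays bounded (at the triangle threshold p ~ 1/n).


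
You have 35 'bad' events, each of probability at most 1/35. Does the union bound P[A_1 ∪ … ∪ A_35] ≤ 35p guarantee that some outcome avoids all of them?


Union bound: P[∪_{i=1}^{35} A_i] ≤ Σ_i P[A_i] ≤ 35·p = 35·(1/35) = 1.
Numerically: 1 ≈ 1.000.
Is 1 < 1? NO.
Since the bound 1 is ≥ 1, the union bound is uninformative here; it does NOT by itself certify existence.

35·p = 1 ≈ 1.000; existence NOT certified by the union bound.


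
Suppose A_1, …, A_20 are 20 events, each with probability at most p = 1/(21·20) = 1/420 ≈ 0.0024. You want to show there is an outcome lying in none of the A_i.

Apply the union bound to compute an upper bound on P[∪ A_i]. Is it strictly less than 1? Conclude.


Union bound: P[∪_{i=1}^{20} A_i] ≤ Σ_i P[A_i] ≤ 20·p = 20·(1/420) = 1/21.
Numerically: 1/21 ≈ 0.0476.
Is 1/21 < 1? YES.
Since P[∪ A_i] ≤ 1/21 < 1, the complement has P[∩ A_i^c] ≥ 1 − 1/21 = 20/21 > 0, so some outcome avoids every A_i.

20·p = 1/21 ≈ 0.0476; existence CERTIFIED by the union bound.


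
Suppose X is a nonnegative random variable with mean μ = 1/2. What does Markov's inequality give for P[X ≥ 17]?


μ = E[X] = 1/2, a = 17.
Markov: P[X ≥ 17] ≤ μ/a = (1/2)/17 = 1/34.
Numerically: ≈ 0.029412.
(Since a = 17 > μ = 0.500000, the bound 1/34 is < 1 and informative.)

P[X ≥ 17] ≤ 1/34 ≈ 0.029412.


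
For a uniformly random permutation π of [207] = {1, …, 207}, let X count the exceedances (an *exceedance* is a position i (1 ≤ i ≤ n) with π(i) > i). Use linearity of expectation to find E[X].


Write X = Σ_{i=1}^{207} X_i, where X_i = 1_{π(i) > i}.
For each fixed i, π(i) is uniform over {1, …, 207} (marginal of a uniform permutation), so P[π(i) > i] = (n − i)/n. Summing: Σ_{i=1}^{207} (n − i)/n = (0 + 1 + … + 206)/207 = 207(207 − 1)/(2·207) = (207 − 1)/2.
Hence E[X] = Σ_{i=1}^{207} (207 − i)/207 = 103 ≈ 103.0000.

E[X] = 103 = 103.0000.


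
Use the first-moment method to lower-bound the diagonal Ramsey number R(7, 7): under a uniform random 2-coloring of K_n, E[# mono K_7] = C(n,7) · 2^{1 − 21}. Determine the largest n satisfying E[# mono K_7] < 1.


We need C(n, 7) · 2^{1 − 21} < 1, i.e. C(n, 7) < 2^{21 − 1} = 1048576.
Check values of n near the boundary:
  n = 24: C(24, 7) = 346104; 346104 < 1048576? YES
  n = 25: C(25, 7) = 480700; 480700 < 1048576? YES
  n = 26: C(26, 7) = 657800; 657800 < 1048576? YES
  n = 27: C(27, 7) = 888030; 888030 < 1048576? YES
  n = 28: C(28, 7) = 1184040; 1184040 < 1048576? NO
  n = 29: C(29, 7) = 1560780; 1560780 < 1048576? NO
  n = 30: C(30, 7) = 2035800; 2035800 < 1048576? NO
The largest n with C(n, 7) < 1048576 is n = 27 (where E[X] = 444015/524288 ≈ 0.84689). Hence R(7, 7) > 27, i.e. R(7, 7) ≥ 28.

Largest n = 27; hence R(7, 7) > 27.


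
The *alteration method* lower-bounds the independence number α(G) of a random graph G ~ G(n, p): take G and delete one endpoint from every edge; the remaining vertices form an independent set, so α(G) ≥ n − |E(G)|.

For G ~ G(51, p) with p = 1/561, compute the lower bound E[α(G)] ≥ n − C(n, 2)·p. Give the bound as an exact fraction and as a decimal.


E[|E(G)|] = C(51, 2)·p = 1275 · (1/561) = 25/11.
E[α(G)] ≥ n − E[|E(G)|] = 51 − 25/11 = 536/11.
Numerically: ≈ 48.727.
(This is only a lower bound; the true E[α(G)] may be larger.)

E[α(G)] ≥ 536/11 ≈ 48.727.


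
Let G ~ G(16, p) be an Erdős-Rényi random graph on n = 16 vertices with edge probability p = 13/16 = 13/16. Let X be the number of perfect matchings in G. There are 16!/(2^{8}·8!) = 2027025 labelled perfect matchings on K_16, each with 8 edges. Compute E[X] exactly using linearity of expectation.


K_16 has 16!/(2^{8}·8!) = 2027025 labelled perfect matchings.
For each such perfect matching H, let X_H = 1 if all 8 edges of H are present in G. Then P[X_H = 1] = p^{8} = (13/16)^{8} = 815730721/4294967296.
By linearity: E[X] = Σ_H E[X_H] = 2027025 · p^{8} = 2027025 · 815730721/4294967296 = 1653506564735025/4294967296.
Numerically: E[X] ≈ 3.85e+05.

E[X] = 2027025 · (13/16)^{8} = 1653506564735025/4294967296 ≈ 3.85e+05.


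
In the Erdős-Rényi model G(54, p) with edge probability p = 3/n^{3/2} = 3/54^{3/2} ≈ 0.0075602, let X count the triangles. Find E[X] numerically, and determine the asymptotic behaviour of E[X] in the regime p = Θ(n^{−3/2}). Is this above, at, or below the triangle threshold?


Number of potential triangles: C(54, 3) = 24804.
Each occurs with probability p³ ≈ (0.0075602)³ ≈ 4.3210754e-07.
By linearity: E[X] = C(54, 3)·p³ ≈ 24804 · 4.3210754e-07 ≈ 0.01072.
Since α = 3/2 > 1, p = c/n^{3/2} = o(1/n) is below the triangle threshold p ~ 1/n. Asymptotically E[X] ~ (c³/6)·n^{3(1−α)} = (3³/6)·n^{-1.5} → 0, so by Markov's inequality G has no triangles w.h.p.

E[X] ≈ 0.01072; in regime p = Θ(1/n^{3/2}) E[X] tends to 0 (below the triangle threshold p ~ 1/n).


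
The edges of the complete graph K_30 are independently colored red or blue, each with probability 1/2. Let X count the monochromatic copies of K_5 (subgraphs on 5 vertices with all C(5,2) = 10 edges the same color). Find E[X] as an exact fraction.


Let X = Σ_S X_S over the C(30, 5) = 142506 subsets S of size 5, where X_S = 1 if the K_5 on S is monochromatic.
For a fixed S, the K_5 on S has C(5, 2) = 10 edges. P[all 10 edges red] = (1/2)^10, and likewise for blue, so P[monochromatic] = 2·(1/2)^10 = 2^{1 − 10} = 1/512.
By linearity: E[X] = C(30, 5) · 2^{1 − 10} = 142506 · 1/512 = 71253/256.
Numerically: E[X] ≈ 278.33203.

E[X] = C(30,5)·2^(1−C(5,2)) = 71253/256 ≈ 278.33203.


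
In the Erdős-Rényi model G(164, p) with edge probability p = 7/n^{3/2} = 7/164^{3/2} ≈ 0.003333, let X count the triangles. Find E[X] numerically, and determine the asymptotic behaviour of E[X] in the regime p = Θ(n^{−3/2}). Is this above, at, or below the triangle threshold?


Number of potential triangles: C(164, 3) = 721764.
Each occurs with probability p³ ≈ (0.003333)³ ≈ 3.702515e-08.
By linearity: E[X] = C(164, 3)·p³ ≈ 721764 · 3.702515e-08 ≈ 0.0267.
Since α = 3/2 > 1, p = c/n^{3/2} = o(1/n) is below the triangle threshold p ~ 1/n. Asymptotically E[X] ~ (c³/6)·n^{3(1−α)} = (7³/6)·n^{-1.5} → 0, so by Markov's inequality G has no triangles w.h.p.

E[X] ≈ 0.0267; in regime p = Θ(1/n^{3/2}) E[X] tends to 0 (below the triangle threshold p ~ 1/n).


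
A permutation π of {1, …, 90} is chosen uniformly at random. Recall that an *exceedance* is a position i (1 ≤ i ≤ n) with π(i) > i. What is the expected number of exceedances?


Write X = Σ_{i=1}^{90} X_i, where X_i = 1_{π(i) > i}.
For each fixed i, π(i) is uniform over {1, …, 90} (marginal of a uniform permutation), so P[π(i) > i] = (n − i)/n. Summing: Σ_{i=1}^{90} (n − i)/n = (0 + 1 + … + 89)/90 = 90(90 − 1)/(2·90) = (90 − 1)/2.
Hence E[X] = Σ_{i=1}^{90} (90 − i)/90 = 89/2 ≈ 44.500000.

E[X] = 89/2 = 44.500000.


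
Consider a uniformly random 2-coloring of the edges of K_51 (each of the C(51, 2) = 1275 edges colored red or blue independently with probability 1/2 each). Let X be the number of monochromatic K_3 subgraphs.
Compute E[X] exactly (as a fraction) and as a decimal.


Let X = Σ_S X_S over the C(51, 3) = 20825 subsets S of size 3, where X_S = 1 if the K_3 on S is monochromatic.
For a fixed S, the K_3 on S has C(3, 2) = 3 edges. P[all 3 edges red] = (1/2)^3, and likewise for blue, so P[monochromatic] = 2·(1/2)^3 = 2^{1 − 3} = 1/4.
Summing: E[X] = C(51, 3) · 2^{1 − 3} = 20825 · 1/4 = 20825/4.
Numerically: E[X] ≈ 5206.250000.

E[X] = C(51,3)·2^(1−C(3,2)) = 20825/4 ≈ 5206.250000.


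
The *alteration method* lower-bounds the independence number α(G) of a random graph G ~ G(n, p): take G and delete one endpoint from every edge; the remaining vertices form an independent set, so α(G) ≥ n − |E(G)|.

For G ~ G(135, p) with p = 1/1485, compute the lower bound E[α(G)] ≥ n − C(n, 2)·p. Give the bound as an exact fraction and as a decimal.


E[|E(G)|] = C(135, 2)·p = 9045 · (1/1485) = 67/11.
E[α(G)] ≥ n − E[|E(G)|] = 135 − 67/11 = 1418/11.
Numerically: ≈ 128.909091.
(This is only a lower bound; the true E[α(G)] may be larger.)

E[α(G)] ≥ 1418/11 ≈ 128.909091.


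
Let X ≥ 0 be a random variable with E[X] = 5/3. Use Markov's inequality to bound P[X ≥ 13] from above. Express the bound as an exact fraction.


μ = E[X] = 5/3, a = 13.
Markov: P[X ≥ 13] ≤ μ/a = (5/3)/13 = 5/39.
Numerically: ≈ 0.12821.
(Since a = 13 > μ = 1.66667, the bound 5/39 is < 1 and informative.)

P[X ≥ 13] ≤ 5/39 ≈ 0.12821.


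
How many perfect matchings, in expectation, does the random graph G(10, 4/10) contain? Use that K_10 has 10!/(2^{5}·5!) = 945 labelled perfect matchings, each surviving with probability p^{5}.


K_10 has 10!/(2^{5}·5!) = 945 labelled perfect matchings.
For each such perfect matching H, let X_H = 1 if all 5 edges of H are present in G. Then P[X_H = 1] = p^{5} = (2/5)^{5} = 32/3125.
Summing the indicators: E[X] = Σ_H E[X_H] = 945 · p^{5} = 945 · 32/3125 = 6048/625.
Numerically: E[X] ≈ 9.677.

E[X] = 945 · (2/5)^{5} = 6048/625 ≈ 9.677.


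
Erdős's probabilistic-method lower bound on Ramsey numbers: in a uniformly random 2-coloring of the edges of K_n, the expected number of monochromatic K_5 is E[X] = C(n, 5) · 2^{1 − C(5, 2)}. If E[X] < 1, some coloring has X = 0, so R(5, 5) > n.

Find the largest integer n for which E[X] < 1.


We need C(n, 5) · 2^{1 − 10} < 1, i.e. C(n, 5) < 2^{10 − 1} = 512.
Check values of n near the boundary:
  n = 6: C(6, 5) = 6; 6 < 512? YES
  n = 7: C(7, 5) = 21; 21 < 512? YES
  n = 8: C(8, 5) = 56; 56 < 512? YES
  n = 9: C(9, 5) = 126; 126 < 512? YES
  n = 10: C(10, 5) = 252; 252 < 512? YES
  n = 11: C(11, 5) = 462; 462 < 512? YES
  n = 12: C(12, 5) = 792; 792 < 512? NO
  n = 13: C(13, 5) = 1287; 1287 < 512? NO
The largest n with C(n, 5) < 512 is n = 11 (where E[X] = 231/256 ≈ 0.9023438). Hence R(5, 5) > 11, i.e. R(5, 5) ≥ 12.

Largest n = 11; hence R(5, 5) > 11.


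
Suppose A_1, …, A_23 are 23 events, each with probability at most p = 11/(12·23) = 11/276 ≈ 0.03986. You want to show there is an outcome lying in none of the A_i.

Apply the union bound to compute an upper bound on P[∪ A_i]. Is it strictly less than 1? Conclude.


Union bound: P[∪_{i=1}^{23} A_i] ≤ Σ_i P[A_i] ≤ 23·p = 23·(11/276) = 11/12.
Numerically: 11/12 ≈ 0.91667.
Is 11/12 < 1? YES.
Since P[∪ A_i] ≤ 11/12 < 1, the complement has P[∩ A_i^c] ≥ 1 − 11/12 = 1/12 > 0, so some outcome avoids every A_i.

23·p = 11/12 ≈ 0.91667; existence CERTIFIED by the union bound.


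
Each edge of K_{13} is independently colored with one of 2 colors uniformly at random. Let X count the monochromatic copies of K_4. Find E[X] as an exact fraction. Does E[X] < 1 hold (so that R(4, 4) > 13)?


E[X] = C(13, 4) · 2^{1 − 6} = 715 · 2^{−5} = 715/32.
As a reduced fraction: E[X] = 715/32 ≈ 22.343750.
Is E[X] < 1? NO.
Since E[X] ≥ 1, the first-moment bound is inconclusive at n = 13; it does NOT by itself certify R(4, 4) > 13.

E[X] = 715/32 ≈ 22.343750; E[X] ≥ 1; first-moment method inconclusive here.


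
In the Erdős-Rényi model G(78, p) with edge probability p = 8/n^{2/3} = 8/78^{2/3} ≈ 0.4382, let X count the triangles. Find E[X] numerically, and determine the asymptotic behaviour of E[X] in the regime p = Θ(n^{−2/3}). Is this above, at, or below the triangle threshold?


Number of potential triangles: C(78, 3) = 76076.
Each occurs with probability p³ ≈ (0.4382)³ ≈ 8.415516e-02.
By linearity: E[X] = C(78, 3)·p³ ≈ 76076 · 8.415516e-02 ≈ 6402.1880.
Since α = 2/3 < 1, p = c/n^{2/3} ≫ 1/n is above the triangle threshold p ~ 1/n. Asymptotically E[X] ~ (c³/6)·n^{3(1−α)} = (8³/6)·n^{1} → ∞; triangles are abundant w.h.p.

E[X] ≈ 6402.1880; in regime p = Θ(1/n^{2/3}) E[X] diverges (above the triangle threshold p ~ 1/n).


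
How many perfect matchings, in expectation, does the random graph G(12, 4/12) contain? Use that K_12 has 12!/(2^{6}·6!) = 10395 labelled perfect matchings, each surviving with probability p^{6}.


K_12 has 12!/(2^{6}·6!) = 10395 labelled perfect matchings.
For each such perfect matching H, let X_H = 1 if all 6 edges of H are present in G. Then P[X_H = 1] = p^{6} = (1/3)^{6} = 1/729.
Summing the indicators: E[X] = Σ_H E[X_H] = 10395 · p^{6} = 10395 · 1/729 = 385/27.
Numerically: E[X] ≈ 14.3.

E[X] = 10395 · (1/3)^{6} = 385/27 ≈ 14.3.
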